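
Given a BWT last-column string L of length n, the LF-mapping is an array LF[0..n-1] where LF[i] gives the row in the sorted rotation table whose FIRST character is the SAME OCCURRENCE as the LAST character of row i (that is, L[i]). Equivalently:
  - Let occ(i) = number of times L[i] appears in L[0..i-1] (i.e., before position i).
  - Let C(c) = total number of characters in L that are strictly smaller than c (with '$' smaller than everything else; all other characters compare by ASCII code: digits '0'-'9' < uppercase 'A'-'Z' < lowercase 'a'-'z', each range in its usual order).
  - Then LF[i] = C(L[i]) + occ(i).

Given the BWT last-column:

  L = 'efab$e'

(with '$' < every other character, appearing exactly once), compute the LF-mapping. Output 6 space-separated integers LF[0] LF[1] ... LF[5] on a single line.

Char counts: '$':1, 'a':1, 'b':1, 'e':2, 'f':1
C (first-col start): C('$')=0, C('a')=1, C('b')=2, C('e')=3, C('f')=5
L[0]='e': occ=0, LF[0]=C('e')+0=3+0=3
L[1]='f': occ=0, LF[1]=C('f')+0=5+0=5
L[2]='a': occ=0, LF[2]=C('a')+0=1+0=1
L[3]='b': occ=0, LF[3]=C('b')+0=2+0=2
L[4]='$': occ=0, LF[4]=C('$')+0=0+0=0
L[5]='e': occ=1, LF[5]=C('e')+1=3+1=4

Answer: 3 5 1 2 0 4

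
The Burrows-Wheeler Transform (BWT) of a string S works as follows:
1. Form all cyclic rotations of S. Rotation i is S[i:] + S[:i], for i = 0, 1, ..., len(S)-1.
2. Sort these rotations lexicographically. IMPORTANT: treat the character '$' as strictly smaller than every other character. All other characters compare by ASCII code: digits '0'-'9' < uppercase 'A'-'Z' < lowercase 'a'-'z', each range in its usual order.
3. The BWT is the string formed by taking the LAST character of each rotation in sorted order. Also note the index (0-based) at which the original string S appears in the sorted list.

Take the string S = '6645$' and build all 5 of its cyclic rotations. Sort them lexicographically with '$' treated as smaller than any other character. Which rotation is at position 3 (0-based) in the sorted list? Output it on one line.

Answer: 645$6

Derivation:
All 5 rotations (rotation i = S[i:]+S[:i]):
  rot[0] = 6645$
  rot[1] = 645$6
  rot[2] = 45$66
  rot[3] = 5$664
  rot[4] = $6645
Sorted (with $ < everything):
  sorted[0] = $6645
  sorted[1] = 45$66
  sorted[2] = 5$664
  sorted[3] = 645$6
  sorted[4] = 6645$
sorted[3] = 645$6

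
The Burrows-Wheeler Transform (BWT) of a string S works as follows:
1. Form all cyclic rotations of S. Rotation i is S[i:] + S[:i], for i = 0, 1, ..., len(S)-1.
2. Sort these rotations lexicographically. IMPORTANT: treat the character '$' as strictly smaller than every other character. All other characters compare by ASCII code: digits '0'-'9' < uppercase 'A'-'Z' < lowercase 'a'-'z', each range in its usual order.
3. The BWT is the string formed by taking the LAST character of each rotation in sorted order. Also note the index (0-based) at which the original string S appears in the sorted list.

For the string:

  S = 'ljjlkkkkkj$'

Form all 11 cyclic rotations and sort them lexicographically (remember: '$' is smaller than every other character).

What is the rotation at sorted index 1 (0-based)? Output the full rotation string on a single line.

Answer: j$ljjlkkkkk

Derivation:
All 11 rotations (rotation i = S[i:]+S[:i]):
  rot[0] = ljjlkkkkkj$
  rot[1] = jjlkkkkkj$l
  rot[2] = jlkkkkkj$lj
  rot[3] = lkkkkkj$ljj
  rot[4] = kkkkkj$ljjl
  rot[5] = kkkkj$ljjlk
  rot[6] = kkkj$ljjlkk
  rot[7] = kkj$ljjlkkk
  rot[8] = kj$ljjlkkkk
  rot[9] = j$ljjlkkkkk
  rot[10] = $ljjlkkkkkj
Sorted (with $ < everything):
  sorted[0] = $ljjlkkkkkj
  sorted[1] = j$ljjlkkkkk
  sorted[2] = jjlkkkkkj$l
  sorted[3] = jlkkkkkj$lj
  sorted[4] = kj$ljjlkkkk
  sorted[5] = kkj$ljjlkkk
  sorted[6] = kkkj$ljjlkk
  sorted[7] = kkkkj$ljjlk
  sorted[8] = kkkkkj$ljjl
  sorted[9] = ljjlkkkkkj$
  sorted[10] = lkkkkkj$ljj
sorted[1] = j$ljjlkkkkk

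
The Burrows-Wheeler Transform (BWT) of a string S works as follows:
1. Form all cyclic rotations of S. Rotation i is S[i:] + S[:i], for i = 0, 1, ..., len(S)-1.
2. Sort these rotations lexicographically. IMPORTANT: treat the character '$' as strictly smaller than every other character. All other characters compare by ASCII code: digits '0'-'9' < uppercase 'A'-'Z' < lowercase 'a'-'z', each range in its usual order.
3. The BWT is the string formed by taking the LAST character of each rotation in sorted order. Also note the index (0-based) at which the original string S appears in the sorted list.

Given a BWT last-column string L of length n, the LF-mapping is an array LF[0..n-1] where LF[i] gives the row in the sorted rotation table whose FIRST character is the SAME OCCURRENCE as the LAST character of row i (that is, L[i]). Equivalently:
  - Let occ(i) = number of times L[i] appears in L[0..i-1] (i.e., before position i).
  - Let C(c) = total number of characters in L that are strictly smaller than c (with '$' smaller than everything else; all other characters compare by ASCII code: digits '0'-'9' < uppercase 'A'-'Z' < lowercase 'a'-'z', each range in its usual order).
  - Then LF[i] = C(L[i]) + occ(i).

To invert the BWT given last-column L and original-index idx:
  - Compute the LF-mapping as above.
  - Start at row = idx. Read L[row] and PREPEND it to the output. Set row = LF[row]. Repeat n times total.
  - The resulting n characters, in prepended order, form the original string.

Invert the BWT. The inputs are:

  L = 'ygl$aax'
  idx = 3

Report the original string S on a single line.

Answer: galaxy$

Derivation:
LF mapping: 6 3 4 0 1 2 5
Walk LF starting at row 3, prepending L[row]:
  step 1: row=3, L[3]='$', prepend. Next row=LF[3]=0
  step 2: row=0, L[0]='y', prepend. Next row=LF[0]=6
  step 3: row=6, L[6]='x', prepend. Next row=LF[6]=5
  step 4: row=5, L[5]='a', prepend. Next row=LF[5]=2
  step 5: row=2, L[2]='l', prepend. Next row=LF[2]=4
  step 6: row=4, L[4]='a', prepend. Next row=LF[4]=1
  step 7: row=1, L[1]='g', prepend. Next row=LF[1]=3
Reversed output: galaxy$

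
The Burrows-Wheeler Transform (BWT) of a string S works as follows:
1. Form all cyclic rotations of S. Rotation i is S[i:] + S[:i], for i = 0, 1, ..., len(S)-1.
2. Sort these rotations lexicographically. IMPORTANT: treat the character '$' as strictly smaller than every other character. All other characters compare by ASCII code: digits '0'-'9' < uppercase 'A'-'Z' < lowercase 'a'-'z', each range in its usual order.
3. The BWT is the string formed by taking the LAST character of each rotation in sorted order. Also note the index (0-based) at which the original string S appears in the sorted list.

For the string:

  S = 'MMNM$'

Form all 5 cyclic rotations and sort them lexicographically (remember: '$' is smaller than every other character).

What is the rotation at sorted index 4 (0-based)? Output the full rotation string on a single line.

All 5 rotations (rotation i = S[i:]+S[:i]):
  rot[0] = MMNM$
  rot[1] = MNM$M
  rot[2] = NM$MM
  rot[3] = M$MMN
  rot[4] = $MMNM
Sorted (with $ < everything):
  sorted[0] = $MMNM
  sorted[1] = M$MMN
  sorted[2] = MMNM$
  sorted[3] = MNM$M
  sorted[4] = NM$MM
sorted[4] = NM$MM

Answer: NM$MM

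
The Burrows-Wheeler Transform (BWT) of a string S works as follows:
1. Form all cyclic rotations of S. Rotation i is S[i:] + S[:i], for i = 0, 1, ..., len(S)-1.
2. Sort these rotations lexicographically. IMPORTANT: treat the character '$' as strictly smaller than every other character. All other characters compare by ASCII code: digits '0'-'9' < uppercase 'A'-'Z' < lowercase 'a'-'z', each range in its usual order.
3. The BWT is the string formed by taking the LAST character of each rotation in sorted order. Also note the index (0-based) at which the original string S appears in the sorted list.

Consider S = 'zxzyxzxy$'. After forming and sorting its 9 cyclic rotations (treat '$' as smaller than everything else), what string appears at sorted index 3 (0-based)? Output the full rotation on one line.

All 9 rotations (rotation i = S[i:]+S[:i]):
  rot[0] = zxzyxzxy$
  rot[1] = xzyxzxy$z
  rot[2] = zyxzxy$zx
  rot[3] = yxzxy$zxz
  rot[4] = xzxy$zxzy
  rot[5] = zxy$zxzyx
  rot[6] = xy$zxzyxz
  rot[7] = y$zxzyxzx
  rot[8] = $zxzyxzxy
Sorted (with $ < everything):
  sorted[0] = $zxzyxzxy
  sorted[1] = xy$zxzyxz
  sorted[2] = xzxy$zxzy
  sorted[3] = xzyxzxy$z
  sorted[4] = y$zxzyxzx
  sorted[5] = yxzxy$zxz
  sorted[6] = zxy$zxzyx
  sorted[7] = zxzyxzxy$
  sorted[8] = zyxzxy$zx
sorted[3] = xzyxzxy$z

Answer: xzyxzxy$z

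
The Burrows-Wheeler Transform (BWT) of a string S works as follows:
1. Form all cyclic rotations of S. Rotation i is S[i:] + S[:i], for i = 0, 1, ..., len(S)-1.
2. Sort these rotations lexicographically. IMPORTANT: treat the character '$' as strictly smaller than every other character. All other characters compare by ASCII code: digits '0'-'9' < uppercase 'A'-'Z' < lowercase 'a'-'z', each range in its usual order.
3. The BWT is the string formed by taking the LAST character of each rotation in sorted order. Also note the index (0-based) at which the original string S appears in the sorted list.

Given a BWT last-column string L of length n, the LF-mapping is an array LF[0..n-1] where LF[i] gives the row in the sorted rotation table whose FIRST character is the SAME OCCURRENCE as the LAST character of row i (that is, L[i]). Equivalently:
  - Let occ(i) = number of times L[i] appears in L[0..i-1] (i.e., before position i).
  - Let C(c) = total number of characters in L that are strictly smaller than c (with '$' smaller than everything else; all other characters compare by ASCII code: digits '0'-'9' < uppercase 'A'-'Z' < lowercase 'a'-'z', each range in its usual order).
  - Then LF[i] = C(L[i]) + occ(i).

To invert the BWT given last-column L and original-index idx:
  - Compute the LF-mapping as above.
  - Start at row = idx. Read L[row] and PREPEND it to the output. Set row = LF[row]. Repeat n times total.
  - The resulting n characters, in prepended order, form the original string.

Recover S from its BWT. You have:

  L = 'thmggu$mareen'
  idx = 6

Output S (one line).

Answer: hammernugget$

Derivation:
LF mapping: 11 6 7 4 5 12 0 8 1 10 2 3 9
Walk LF starting at row 6, prepending L[row]:
  step 1: row=6, L[6]='$', prepend. Next row=LF[6]=0
  step 2: row=0, L[0]='t', prepend. Next row=LF[0]=11
  step 3: row=11, L[11]='e', prepend. Next row=LF[11]=3
  step 4: row=3, L[3]='g', prepend. Next row=LF[3]=4
  step 5: row=4, L[4]='g', prepend. Next row=LF[4]=5
  step 6: row=5, L[5]='u', prepend. Next row=LF[5]=12
  step 7: row=12, L[12]='n', prepend. Next row=LF[12]=9
  step 8: row=9, L[9]='r', prepend. Next row=LF[9]=10
  step 9: row=10, L[10]='e', prepend. Next row=LF[10]=2
  step 10: row=2, L[2]='m', prepend. Next row=LF[2]=7
  step 11: row=7, L[7]='m', prepend. Next row=LF[7]=8
  step 12: row=8, L[8]='a', prepend. Next row=LF[8]=1
  step 13: row=1, L[1]='h', prepend. Next row=LF[1]=6
Reversed output: hammernugget$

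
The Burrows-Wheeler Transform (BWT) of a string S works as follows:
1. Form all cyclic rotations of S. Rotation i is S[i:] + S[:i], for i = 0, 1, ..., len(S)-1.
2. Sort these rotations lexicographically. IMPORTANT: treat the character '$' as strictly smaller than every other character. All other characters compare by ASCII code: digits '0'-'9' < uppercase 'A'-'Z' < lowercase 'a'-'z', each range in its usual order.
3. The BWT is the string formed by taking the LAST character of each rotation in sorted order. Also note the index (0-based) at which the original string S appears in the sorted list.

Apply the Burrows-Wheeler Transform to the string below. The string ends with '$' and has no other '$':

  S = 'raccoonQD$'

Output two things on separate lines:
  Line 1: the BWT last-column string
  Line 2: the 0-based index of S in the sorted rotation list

Answer: DQnracooc$
9

Derivation:
All 10 rotations (rotation i = S[i:]+S[:i]):
  rot[0] = raccoonQD$
  rot[1] = accoonQD$r
  rot[2] = ccoonQD$ra
  rot[3] = coonQD$rac
  rot[4] = oonQD$racc
  rot[5] = onQD$racco
  rot[6] = nQD$raccoo
  rot[7] = QD$raccoon
  rot[8] = D$raccoonQ
  rot[9] = $raccoonQD
Sorted (with $ < everything):
  sorted[0] = $raccoonQD  (last char: 'D')
  sorted[1] = D$raccoonQ  (last char: 'Q')
  sorted[2] = QD$raccoon  (last char: 'n')
  sorted[3] = accoonQD$r  (last char: 'r')
  sorted[4] = ccoonQD$ra  (last char: 'a')
  sorted[5] = coonQD$rac  (last char: 'c')
  sorted[6] = nQD$raccoo  (last char: 'o')
  sorted[7] = onQD$racco  (last char: 'o')
  sorted[8] = oonQD$racc  (last char: 'c')
  sorted[9] = raccoonQD$  (last char: '$')
Last column: DQnracooc$
Original string S is at sorted index 9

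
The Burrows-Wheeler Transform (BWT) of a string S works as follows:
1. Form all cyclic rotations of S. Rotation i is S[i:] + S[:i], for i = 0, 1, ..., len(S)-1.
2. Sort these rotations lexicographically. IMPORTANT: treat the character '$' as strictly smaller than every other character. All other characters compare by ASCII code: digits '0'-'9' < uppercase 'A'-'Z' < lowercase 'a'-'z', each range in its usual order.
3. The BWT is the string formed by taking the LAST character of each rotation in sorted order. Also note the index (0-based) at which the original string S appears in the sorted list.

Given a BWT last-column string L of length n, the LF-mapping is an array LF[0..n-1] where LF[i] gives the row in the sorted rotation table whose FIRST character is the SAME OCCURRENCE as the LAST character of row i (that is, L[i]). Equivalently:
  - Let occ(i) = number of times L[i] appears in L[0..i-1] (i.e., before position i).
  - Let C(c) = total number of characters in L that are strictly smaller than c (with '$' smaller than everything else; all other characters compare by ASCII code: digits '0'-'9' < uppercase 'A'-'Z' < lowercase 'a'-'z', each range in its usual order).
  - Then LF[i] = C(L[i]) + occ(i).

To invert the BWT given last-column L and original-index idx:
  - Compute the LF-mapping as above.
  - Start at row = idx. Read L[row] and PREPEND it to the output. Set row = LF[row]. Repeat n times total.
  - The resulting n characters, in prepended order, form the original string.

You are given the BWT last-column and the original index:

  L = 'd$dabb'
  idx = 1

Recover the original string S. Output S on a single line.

Answer: abdbd$

Derivation:
LF mapping: 4 0 5 1 2 3
Walk LF starting at row 1, prepending L[row]:
  step 1: row=1, L[1]='$', prepend. Next row=LF[1]=0
  step 2: row=0, L[0]='d', prepend. Next row=LF[0]=4
  step 3: row=4, L[4]='b', prepend. Next row=LF[4]=2
  step 4: row=2, L[2]='d', prepend. Next row=LF[2]=5
  step 5: row=5, L[5]='b', prepend. Next row=LF[5]=3
  step 6: row=3, L[3]='a', prepend. Next row=LF[3]=1
Reversed output: abdbd$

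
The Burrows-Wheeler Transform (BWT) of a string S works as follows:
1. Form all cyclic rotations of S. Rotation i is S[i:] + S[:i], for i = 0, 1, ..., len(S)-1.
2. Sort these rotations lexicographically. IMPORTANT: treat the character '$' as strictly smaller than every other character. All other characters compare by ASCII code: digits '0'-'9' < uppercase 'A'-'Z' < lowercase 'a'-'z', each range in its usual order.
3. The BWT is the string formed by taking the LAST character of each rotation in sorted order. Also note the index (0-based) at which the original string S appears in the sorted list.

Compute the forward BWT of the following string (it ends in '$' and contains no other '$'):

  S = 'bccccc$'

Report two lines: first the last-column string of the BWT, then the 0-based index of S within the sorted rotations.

All 7 rotations (rotation i = S[i:]+S[:i]):
  rot[0] = bccccc$
  rot[1] = ccccc$b
  rot[2] = cccc$bc
  rot[3] = ccc$bcc
  rot[4] = cc$bccc
  rot[5] = c$bcccc
  rot[6] = $bccccc
Sorted (with $ < everything):
  sorted[0] = $bccccc  (last char: 'c')
  sorted[1] = bccccc$  (last char: '$')
  sorted[2] = c$bcccc  (last char: 'c')
  sorted[3] = cc$bccc  (last char: 'c')
  sorted[4] = ccc$bcc  (last char: 'c')
  sorted[5] = cccc$bc  (last char: 'c')
  sorted[6] = ccccc$b  (last char: 'b')
Last column: c$ccccb
Original string S is at sorted index 1

Answer: c$ccccb
1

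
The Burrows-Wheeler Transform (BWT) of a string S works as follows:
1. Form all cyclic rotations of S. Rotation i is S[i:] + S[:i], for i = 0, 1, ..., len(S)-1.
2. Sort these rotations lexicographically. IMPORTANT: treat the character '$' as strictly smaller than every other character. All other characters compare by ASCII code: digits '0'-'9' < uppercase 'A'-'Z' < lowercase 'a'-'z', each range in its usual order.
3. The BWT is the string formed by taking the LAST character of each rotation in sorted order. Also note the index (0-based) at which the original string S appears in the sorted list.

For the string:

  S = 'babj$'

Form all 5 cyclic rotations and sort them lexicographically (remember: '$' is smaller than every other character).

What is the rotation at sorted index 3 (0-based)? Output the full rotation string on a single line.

All 5 rotations (rotation i = S[i:]+S[:i]):
  rot[0] = babj$
  rot[1] = abj$b
  rot[2] = bj$ba
  rot[3] = j$bab
  rot[4] = $babj
Sorted (with $ < everything):
  sorted[0] = $babj
  sorted[1] = abj$b
  sorted[2] = babj$
  sorted[3] = bj$ba
  sorted[4] = j$bab
sorted[3] = bj$ba

Answer: bj$ba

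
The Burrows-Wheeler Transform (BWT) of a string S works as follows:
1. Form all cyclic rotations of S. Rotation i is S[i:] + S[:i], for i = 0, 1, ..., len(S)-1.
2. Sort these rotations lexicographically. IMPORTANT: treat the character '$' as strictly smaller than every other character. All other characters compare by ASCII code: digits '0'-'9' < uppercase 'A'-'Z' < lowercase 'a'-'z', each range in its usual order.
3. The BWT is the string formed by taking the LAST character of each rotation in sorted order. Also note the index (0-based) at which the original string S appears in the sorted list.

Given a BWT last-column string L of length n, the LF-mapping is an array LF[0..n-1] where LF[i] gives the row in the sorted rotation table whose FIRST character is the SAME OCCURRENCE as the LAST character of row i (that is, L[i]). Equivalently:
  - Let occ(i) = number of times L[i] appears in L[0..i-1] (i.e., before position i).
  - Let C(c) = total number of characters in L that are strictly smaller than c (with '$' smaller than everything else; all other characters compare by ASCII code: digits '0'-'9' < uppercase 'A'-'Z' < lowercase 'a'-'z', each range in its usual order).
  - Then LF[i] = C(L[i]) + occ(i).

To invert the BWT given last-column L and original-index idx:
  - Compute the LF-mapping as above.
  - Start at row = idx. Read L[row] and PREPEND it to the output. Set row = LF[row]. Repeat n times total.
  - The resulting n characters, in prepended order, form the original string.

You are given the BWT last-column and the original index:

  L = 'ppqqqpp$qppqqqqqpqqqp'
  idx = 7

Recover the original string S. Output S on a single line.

LF mapping: 1 2 9 10 11 3 4 0 12 5 6 13 14 15 16 17 7 18 19 20 8
Walk LF starting at row 7, prepending L[row]:
  step 1: row=7, L[7]='$', prepend. Next row=LF[7]=0
  step 2: row=0, L[0]='p', prepend. Next row=LF[0]=1
  step 3: row=1, L[1]='p', prepend. Next row=LF[1]=2
  step 4: row=2, L[2]='q', prepend. Next row=LF[2]=9
  step 5: row=9, L[9]='p', prepend. Next row=LF[9]=5
  step 6: row=5, L[5]='p', prepend. Next row=LF[5]=3
  step 7: row=3, L[3]='q', prepend. Next row=LF[3]=10
  step 8: row=10, L[10]='p', prepend. Next row=LF[10]=6
  step 9: row=6, L[6]='p', prepend. Next row=LF[6]=4
  step 10: row=4, L[4]='q', prepend. Next row=LF[4]=11
  step 11: row=11, L[11]='q', prepend. Next row=LF[11]=13
  step 12: row=13, L[13]='q', prepend. Next row=LF[13]=15
  step 13: row=15, L[15]='q', prepend. Next row=LF[15]=17
  step 14: row=17, L[17]='q', prepend. Next row=LF[17]=18
  step 15: row=18, L[18]='q', prepend. Next row=LF[18]=19
  step 16: row=19, L[19]='q', prepend. Next row=LF[19]=20
  step 17: row=20, L[20]='p', prepend. Next row=LF[20]=8
  step 18: row=8, L[8]='q', prepend. Next row=LF[8]=12
  step 19: row=12, L[12]='q', prepend. Next row=LF[12]=14
  step 20: row=14, L[14]='q', prepend. Next row=LF[14]=16
  step 21: row=16, L[16]='p', prepend. Next row=LF[16]=7
Reversed output: pqqqpqqqqqqqppqppqpp$

Answer: pqqqpqqqqqqqppqppqpp$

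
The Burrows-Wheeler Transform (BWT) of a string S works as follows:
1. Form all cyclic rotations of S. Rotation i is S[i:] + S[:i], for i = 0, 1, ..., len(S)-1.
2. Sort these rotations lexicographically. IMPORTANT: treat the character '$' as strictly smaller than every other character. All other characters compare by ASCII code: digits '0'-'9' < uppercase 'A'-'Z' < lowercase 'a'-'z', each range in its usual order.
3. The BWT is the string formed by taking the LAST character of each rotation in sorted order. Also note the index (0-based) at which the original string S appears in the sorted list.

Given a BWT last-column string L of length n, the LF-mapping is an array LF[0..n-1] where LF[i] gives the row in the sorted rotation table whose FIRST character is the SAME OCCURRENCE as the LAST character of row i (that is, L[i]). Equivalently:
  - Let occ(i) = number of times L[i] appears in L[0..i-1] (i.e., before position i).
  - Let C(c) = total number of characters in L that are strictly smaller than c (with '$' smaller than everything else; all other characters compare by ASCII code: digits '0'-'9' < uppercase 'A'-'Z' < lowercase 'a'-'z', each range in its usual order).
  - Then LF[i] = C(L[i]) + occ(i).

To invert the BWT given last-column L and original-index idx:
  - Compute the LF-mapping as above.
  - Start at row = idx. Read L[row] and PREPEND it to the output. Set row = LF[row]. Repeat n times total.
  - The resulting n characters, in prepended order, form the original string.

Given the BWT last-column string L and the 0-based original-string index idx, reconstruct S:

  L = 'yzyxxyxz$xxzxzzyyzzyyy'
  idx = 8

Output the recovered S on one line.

LF mapping: 7 15 8 1 2 9 3 16 0 4 5 17 6 18 19 10 11 20 21 12 13 14
Walk LF starting at row 8, prepending L[row]:
  step 1: row=8, L[8]='$', prepend. Next row=LF[8]=0
  step 2: row=0, L[0]='y', prepend. Next row=LF[0]=7
  step 3: row=7, L[7]='z', prepend. Next row=LF[7]=16
  step 4: row=16, L[16]='y', prepend. Next row=LF[16]=11
  step 5: row=11, L[11]='z', prepend. Next row=LF[11]=17
  step 6: row=17, L[17]='z', prepend. Next row=LF[17]=20
  step 7: row=20, L[20]='y', prepend. Next row=LF[20]=13
  step 8: row=13, L[13]='z', prepend. Next row=LF[13]=18
  step 9: row=18, L[18]='z', prepend. Next row=LF[18]=21
  step 10: row=21, L[21]='y', prepend. Next row=LF[21]=14
  step 11: row=14, L[14]='z', prepend. Next row=LF[14]=19
  step 12: row=19, L[19]='y', prepend. Next row=LF[19]=12
  step 13: row=12, L[12]='x', prepend. Next row=LF[12]=6
  step 14: row=6, L[6]='x', prepend. Next row=LF[6]=3
  step 15: row=3, L[3]='x', prepend. Next row=LF[3]=1
  step 16: row=1, L[1]='z', prepend. Next row=LF[1]=15
  step 17: row=15, L[15]='y', prepend. Next row=LF[15]=10
  step 18: row=10, L[10]='x', prepend. Next row=LF[10]=5
  step 19: row=5, L[5]='y', prepend. Next row=LF[5]=9
  step 20: row=9, L[9]='x', prepend. Next row=LF[9]=4
  step 21: row=4, L[4]='x', prepend. Next row=LF[4]=2
  step 22: row=2, L[2]='y', prepend. Next row=LF[2]=8
Reversed output: yxxyxyzxxxyzyzzyzzyzy$

Answer: yxxyxyzxxxyzyzzyzzyzy$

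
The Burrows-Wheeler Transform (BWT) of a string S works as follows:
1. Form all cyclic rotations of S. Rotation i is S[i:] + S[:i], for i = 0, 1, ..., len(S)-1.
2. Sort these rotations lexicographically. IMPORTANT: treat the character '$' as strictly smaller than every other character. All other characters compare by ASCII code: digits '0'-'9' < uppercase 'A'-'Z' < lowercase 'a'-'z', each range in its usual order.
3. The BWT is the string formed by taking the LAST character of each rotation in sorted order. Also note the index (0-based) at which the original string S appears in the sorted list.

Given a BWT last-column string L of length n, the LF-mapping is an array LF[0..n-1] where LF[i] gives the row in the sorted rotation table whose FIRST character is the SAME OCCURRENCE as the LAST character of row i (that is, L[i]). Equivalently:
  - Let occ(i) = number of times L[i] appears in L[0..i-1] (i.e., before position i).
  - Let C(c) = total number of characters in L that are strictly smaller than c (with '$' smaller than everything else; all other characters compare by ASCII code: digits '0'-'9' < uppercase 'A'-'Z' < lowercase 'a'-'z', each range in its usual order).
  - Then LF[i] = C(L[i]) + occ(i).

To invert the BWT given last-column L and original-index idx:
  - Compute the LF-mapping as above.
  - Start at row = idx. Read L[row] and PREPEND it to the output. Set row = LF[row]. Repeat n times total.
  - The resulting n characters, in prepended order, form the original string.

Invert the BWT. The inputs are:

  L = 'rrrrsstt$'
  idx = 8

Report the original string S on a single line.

LF mapping: 1 2 3 4 5 6 7 8 0
Walk LF starting at row 8, prepending L[row]:
  step 1: row=8, L[8]='$', prepend. Next row=LF[8]=0
  step 2: row=0, L[0]='r', prepend. Next row=LF[0]=1
  step 3: row=1, L[1]='r', prepend. Next row=LF[1]=2
  step 4: row=2, L[2]='r', prepend. Next row=LF[2]=3
  step 5: row=3, L[3]='r', prepend. Next row=LF[3]=4
  step 6: row=4, L[4]='s', prepend. Next row=LF[4]=5
  step 7: row=5, L[5]='s', prepend. Next row=LF[5]=6
  step 8: row=6, L[6]='t', prepend. Next row=LF[6]=7
  step 9: row=7, L[7]='t', prepend. Next row=LF[7]=8
Reversed output: ttssrrrr$

Answer: ttssrrrr$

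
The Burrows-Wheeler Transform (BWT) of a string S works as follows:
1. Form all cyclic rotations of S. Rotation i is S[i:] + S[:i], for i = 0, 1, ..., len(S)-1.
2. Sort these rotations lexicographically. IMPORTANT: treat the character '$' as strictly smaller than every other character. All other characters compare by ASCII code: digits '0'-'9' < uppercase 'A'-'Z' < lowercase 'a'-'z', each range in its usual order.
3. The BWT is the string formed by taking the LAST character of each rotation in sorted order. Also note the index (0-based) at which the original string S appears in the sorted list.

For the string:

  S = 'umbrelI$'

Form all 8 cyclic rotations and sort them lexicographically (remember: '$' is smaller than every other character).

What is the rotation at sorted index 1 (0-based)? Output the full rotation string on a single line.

Answer: I$umbrel

Derivation:
All 8 rotations (rotation i = S[i:]+S[:i]):
  rot[0] = umbrelI$
  rot[1] = mbrelI$u
  rot[2] = brelI$um
  rot[3] = relI$umb
  rot[4] = elI$umbr
  rot[5] = lI$umbre
  rot[6] = I$umbrel
  rot[7] = $umbrelI
Sorted (with $ < everything):
  sorted[0] = $umbrelI
  sorted[1] = I$umbrel
  sorted[2] = brelI$um
  sorted[3] = elI$umbr
  sorted[4] = lI$umbre
  sorted[5] = mbrelI$u
  sorted[6] = relI$umb
  sorted[7] = umbrelI$
sorted[1] = I$umbrel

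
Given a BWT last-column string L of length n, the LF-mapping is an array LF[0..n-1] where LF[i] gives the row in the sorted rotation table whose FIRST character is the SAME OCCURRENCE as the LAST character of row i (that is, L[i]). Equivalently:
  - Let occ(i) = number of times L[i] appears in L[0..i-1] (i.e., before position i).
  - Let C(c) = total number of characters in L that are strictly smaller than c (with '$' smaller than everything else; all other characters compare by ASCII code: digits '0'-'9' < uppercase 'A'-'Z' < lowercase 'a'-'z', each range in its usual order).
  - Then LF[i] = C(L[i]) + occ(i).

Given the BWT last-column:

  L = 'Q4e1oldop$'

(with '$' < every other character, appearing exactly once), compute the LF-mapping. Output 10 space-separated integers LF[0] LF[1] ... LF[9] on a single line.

Char counts: '$':1, '1':1, '4':1, 'Q':1, 'd':1, 'e':1, 'l':1, 'o':2, 'p':1
C (first-col start): C('$')=0, C('1')=1, C('4')=2, C('Q')=3, C('d')=4, C('e')=5, C('l')=6, C('o')=7, C('p')=9
L[0]='Q': occ=0, LF[0]=C('Q')+0=3+0=3
L[1]='4': occ=0, LF[1]=C('4')+0=2+0=2
L[2]='e': occ=0, LF[2]=C('e')+0=5+0=5
L[3]='1': occ=0, LF[3]=C('1')+0=1+0=1
L[4]='o': occ=0, LF[4]=C('o')+0=7+0=7
L[5]='l': occ=0, LF[5]=C('l')+0=6+0=6
L[6]='d': occ=0, LF[6]=C('d')+0=4+0=4
L[7]='o': occ=1, LF[7]=C('o')+1=7+1=8
L[8]='p': occ=0, LF[8]=C('p')+0=9+0=9
L[9]='$': occ=0, LF[9]=C('$')+0=0+0=0

Answer: 3 2 5 1 7 6 4 8 9 0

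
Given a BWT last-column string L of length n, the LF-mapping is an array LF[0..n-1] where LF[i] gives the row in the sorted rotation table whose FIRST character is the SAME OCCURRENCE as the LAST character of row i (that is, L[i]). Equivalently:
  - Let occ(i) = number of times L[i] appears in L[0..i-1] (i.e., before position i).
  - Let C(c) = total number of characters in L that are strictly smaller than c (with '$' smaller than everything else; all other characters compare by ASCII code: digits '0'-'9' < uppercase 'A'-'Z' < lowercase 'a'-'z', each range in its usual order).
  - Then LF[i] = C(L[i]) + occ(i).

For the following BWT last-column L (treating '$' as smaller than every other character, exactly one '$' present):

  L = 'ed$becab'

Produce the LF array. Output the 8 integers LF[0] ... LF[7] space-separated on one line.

Char counts: '$':1, 'a':1, 'b':2, 'c':1, 'd':1, 'e':2
C (first-col start): C('$')=0, C('a')=1, C('b')=2, C('c')=4, C('d')=5, C('e')=6
L[0]='e': occ=0, LF[0]=C('e')+0=6+0=6
L[1]='d': occ=0, LF[1]=C('d')+0=5+0=5
L[2]='$': occ=0, LF[2]=C('$')+0=0+0=0
L[3]='b': occ=0, LF[3]=C('b')+0=2+0=2
L[4]='e': occ=1, LF[4]=C('e')+1=6+1=7
L[5]='c': occ=0, LF[5]=C('c')+0=4+0=4
L[6]='a': occ=0, LF[6]=C('a')+0=1+0=1
L[7]='b': occ=1, LF[7]=C('b')+1=2+1=3

Answer: 6 5 0 2 7 4 1 3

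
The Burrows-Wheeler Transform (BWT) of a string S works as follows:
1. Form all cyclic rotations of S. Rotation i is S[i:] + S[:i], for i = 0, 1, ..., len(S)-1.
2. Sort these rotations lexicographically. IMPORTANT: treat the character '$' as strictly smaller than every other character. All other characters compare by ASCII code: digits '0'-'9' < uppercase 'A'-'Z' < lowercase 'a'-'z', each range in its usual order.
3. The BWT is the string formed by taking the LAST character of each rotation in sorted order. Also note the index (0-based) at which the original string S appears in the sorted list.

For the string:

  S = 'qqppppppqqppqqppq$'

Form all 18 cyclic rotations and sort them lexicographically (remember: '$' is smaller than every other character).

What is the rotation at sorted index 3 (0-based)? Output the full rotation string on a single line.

Answer: ppppqqppqqppq$qqpp

Derivation:
All 18 rotations (rotation i = S[i:]+S[:i]):
  rot[0] = qqppppppqqppqqppq$
  rot[1] = qppppppqqppqqppq$q
  rot[2] = ppppppqqppqqppq$qq
  rot[3] = pppppqqppqqppq$qqp
  rot[4] = ppppqqppqqppq$qqpp
  rot[5] = pppqqppqqppq$qqppp
  rot[6] = ppqqppqqppq$qqpppp
  rot[7] = pqqppqqppq$qqppppp
  rot[8] = qqppqqppq$qqpppppp
  rot[9] = qppqqppq$qqppppppq
  rot[10] = ppqqppq$qqppppppqq
  rot[11] = pqqppq$qqppppppqqp
  rot[12] = qqppq$qqppppppqqpp
  rot[13] = qppq$qqppppppqqppq
  rot[14] = ppq$qqppppppqqppqq
  rot[15] = pq$qqppppppqqppqqp
  rot[16] = q$qqppppppqqppqqpp
  rot[17] = $qqppppppqqppqqppq
Sorted (with $ < everything):
  sorted[0] = $qqppppppqqppqqppq
  sorted[1] = ppppppqqppqqppq$qq
  sorted[2] = pppppqqppqqppq$qqp
  sorted[3] = ppppqqppqqppq$qqpp
  sorted[4] = pppqqppqqppq$qqppp
  sorted[5] = ppq$qqppppppqqppqq
  sorted[6] = ppqqppq$qqppppppqq
  sorted[7] = ppqqppqqppq$qqpppp
  sorted[8] = pq$qqppppppqqppqqp
  sorted[9] = pqqppq$qqppppppqqp
  sorted[10] = pqqppqqppq$qqppppp
  sorted[11] = q$qqppppppqqppqqpp
  sorted[12] = qppppppqqppqqppq$q
  sorted[13] = qppq$qqppppppqqppq
  sorted[14] = qppqqppq$qqppppppq
  sorted[15] = qqppppppqqppqqppq$
  sorted[16] = qqppq$qqppppppqqpp
  sorted[17] = qqppqqppq$qqpppppp
sorted[3] = ppppqqppqqppq$qqpp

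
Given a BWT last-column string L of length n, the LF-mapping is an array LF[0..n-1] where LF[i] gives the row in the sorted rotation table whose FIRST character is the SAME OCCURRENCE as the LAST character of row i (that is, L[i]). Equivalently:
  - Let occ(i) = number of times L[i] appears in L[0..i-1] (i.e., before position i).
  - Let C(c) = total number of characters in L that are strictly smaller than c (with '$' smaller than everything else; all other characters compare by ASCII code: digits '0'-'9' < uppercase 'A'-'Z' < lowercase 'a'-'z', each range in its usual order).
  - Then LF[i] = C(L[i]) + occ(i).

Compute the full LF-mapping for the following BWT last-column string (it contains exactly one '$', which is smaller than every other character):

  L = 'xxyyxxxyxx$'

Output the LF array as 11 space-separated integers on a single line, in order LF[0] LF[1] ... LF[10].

Char counts: '$':1, 'x':7, 'y':3
C (first-col start): C('$')=0, C('x')=1, C('y')=8
L[0]='x': occ=0, LF[0]=C('x')+0=1+0=1
L[1]='x': occ=1, LF[1]=C('x')+1=1+1=2
L[2]='y': occ=0, LF[2]=C('y')+0=8+0=8
L[3]='y': occ=1, LF[3]=C('y')+1=8+1=9
L[4]='x': occ=2, LF[4]=C('x')+2=1+2=3
L[5]='x': occ=3, LF[5]=C('x')+3=1+3=4
L[6]='x': occ=4, LF[6]=C('x')+4=1+4=5
L[7]='y': occ=2, LF[7]=C('y')+2=8+2=10
L[8]='x': occ=5, LF[8]=C('x')+5=1+5=6
L[9]='x': occ=6, LF[9]=C('x')+6=1+6=7
L[10]='$': occ=0, LF[10]=C('$')+0=0+0=0

Answer: 1 2 8 9 3 4 5 10 6 7 0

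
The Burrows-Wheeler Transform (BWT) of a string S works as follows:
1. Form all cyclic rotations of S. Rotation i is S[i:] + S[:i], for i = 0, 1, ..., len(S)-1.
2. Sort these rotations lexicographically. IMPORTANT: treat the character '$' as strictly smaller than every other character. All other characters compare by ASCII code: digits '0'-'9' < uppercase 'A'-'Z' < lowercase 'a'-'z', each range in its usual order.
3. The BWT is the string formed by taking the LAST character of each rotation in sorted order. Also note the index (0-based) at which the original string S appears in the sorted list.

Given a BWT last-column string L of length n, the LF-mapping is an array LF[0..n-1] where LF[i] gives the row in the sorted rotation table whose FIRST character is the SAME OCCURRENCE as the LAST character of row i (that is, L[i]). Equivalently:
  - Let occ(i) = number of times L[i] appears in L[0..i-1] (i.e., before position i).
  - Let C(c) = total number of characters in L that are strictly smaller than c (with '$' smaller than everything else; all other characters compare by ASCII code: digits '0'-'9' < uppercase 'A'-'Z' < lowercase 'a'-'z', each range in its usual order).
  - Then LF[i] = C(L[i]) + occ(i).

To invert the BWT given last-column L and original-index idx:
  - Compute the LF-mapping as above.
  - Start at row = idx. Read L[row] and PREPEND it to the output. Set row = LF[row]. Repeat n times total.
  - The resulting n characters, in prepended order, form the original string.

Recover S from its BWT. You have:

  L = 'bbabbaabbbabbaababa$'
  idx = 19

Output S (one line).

LF mapping: 9 10 1 11 12 2 3 13 14 15 4 16 17 5 6 18 7 19 8 0
Walk LF starting at row 19, prepending L[row]:
  step 1: row=19, L[19]='$', prepend. Next row=LF[19]=0
  step 2: row=0, L[0]='b', prepend. Next row=LF[0]=9
  step 3: row=9, L[9]='b', prepend. Next row=LF[9]=15
  step 4: row=15, L[15]='b', prepend. Next row=LF[15]=18
  step 5: row=18, L[18]='a', prepend. Next row=LF[18]=8
  step 6: row=8, L[8]='b', prepend. Next row=LF[8]=14
  step 7: row=14, L[14]='a', prepend. Next row=LF[14]=6
  step 8: row=6, L[6]='a', prepend. Next row=LF[6]=3
  step 9: row=3, L[3]='b', prepend. Next row=LF[3]=11
  step 10: row=11, L[11]='b', prepend. Next row=LF[11]=16
  step 11: row=16, L[16]='a', prepend. Next row=LF[16]=7
  step 12: row=7, L[7]='b', prepend. Next row=LF[7]=13
  step 13: row=13, L[13]='a', prepend. Next row=LF[13]=5
  step 14: row=5, L[5]='a', prepend. Next row=LF[5]=2
  step 15: row=2, L[2]='a', prepend. Next row=LF[2]=1
  step 16: row=1, L[1]='b', prepend. Next row=LF[1]=10
  step 17: row=10, L[10]='a', prepend. Next row=LF[10]=4
  step 18: row=4, L[4]='b', prepend. Next row=LF[4]=12
  step 19: row=12, L[12]='b', prepend. Next row=LF[12]=17
  step 20: row=17, L[17]='b', prepend. Next row=LF[17]=19
Reversed output: bbbabaaababbaababbb$

Answer: bbbabaaababbaababbb$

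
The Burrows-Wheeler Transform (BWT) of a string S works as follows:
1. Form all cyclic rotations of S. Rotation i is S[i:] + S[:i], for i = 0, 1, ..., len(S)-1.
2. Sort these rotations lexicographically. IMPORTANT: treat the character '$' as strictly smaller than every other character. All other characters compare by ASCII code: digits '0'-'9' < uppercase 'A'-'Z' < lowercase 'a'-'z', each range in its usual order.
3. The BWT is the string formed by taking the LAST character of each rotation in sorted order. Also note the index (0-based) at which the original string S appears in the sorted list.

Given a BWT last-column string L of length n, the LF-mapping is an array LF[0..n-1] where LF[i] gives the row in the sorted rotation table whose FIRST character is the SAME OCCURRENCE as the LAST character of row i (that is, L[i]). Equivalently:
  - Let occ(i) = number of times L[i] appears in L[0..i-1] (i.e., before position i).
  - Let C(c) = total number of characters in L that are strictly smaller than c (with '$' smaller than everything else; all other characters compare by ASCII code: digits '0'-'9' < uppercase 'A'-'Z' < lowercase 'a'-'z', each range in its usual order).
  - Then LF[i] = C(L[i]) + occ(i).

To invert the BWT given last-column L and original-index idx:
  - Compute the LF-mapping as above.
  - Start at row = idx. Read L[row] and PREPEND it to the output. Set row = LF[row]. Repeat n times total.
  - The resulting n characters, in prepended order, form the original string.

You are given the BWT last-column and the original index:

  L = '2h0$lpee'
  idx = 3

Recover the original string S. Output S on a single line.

LF mapping: 2 5 1 0 6 7 3 4
Walk LF starting at row 3, prepending L[row]:
  step 1: row=3, L[3]='$', prepend. Next row=LF[3]=0
  step 2: row=0, L[0]='2', prepend. Next row=LF[0]=2
  step 3: row=2, L[2]='0', prepend. Next row=LF[2]=1
  step 4: row=1, L[1]='h', prepend. Next row=LF[1]=5
  step 5: row=5, L[5]='p', prepend. Next row=LF[5]=7
  step 6: row=7, L[7]='e', prepend. Next row=LF[7]=4
  step 7: row=4, L[4]='l', prepend. Next row=LF[4]=6
  step 8: row=6, L[6]='e', prepend. Next row=LF[6]=3
Reversed output: eleph02$

Answer: eleph02$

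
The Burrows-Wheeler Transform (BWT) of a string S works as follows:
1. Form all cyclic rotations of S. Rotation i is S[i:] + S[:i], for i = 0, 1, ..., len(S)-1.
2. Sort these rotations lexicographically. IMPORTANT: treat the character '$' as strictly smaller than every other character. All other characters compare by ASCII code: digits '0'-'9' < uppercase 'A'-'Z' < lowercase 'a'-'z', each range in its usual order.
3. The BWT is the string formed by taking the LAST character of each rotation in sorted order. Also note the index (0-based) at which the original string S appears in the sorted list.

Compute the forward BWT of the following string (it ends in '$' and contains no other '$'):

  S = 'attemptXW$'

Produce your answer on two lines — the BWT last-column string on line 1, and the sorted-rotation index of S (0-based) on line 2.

All 10 rotations (rotation i = S[i:]+S[:i]):
  rot[0] = attemptXW$
  rot[1] = ttemptXW$a
  rot[2] = temptXW$at
  rot[3] = emptXW$att
  rot[4] = mptXW$atte
  rot[5] = ptXW$attem
  rot[6] = tXW$attemp
  rot[7] = XW$attempt
  rot[8] = W$attemptX
  rot[9] = $attemptXW
Sorted (with $ < everything):
  sorted[0] = $attemptXW  (last char: 'W')
  sorted[1] = W$attemptX  (last char: 'X')
  sorted[2] = XW$attempt  (last char: 't')
  sorted[3] = attemptXW$  (last char: '$')
  sorted[4] = emptXW$att  (last char: 't')
  sorted[5] = mptXW$atte  (last char: 'e')
  sorted[6] = ptXW$attem  (last char: 'm')
  sorted[7] = tXW$attemp  (last char: 'p')
  sorted[8] = temptXW$at  (last char: 't')
  sorted[9] = ttemptXW$a  (last char: 'a')
Last column: WXt$tempta
Original string S is at sorted index 3

Answer: WXt$tempta
3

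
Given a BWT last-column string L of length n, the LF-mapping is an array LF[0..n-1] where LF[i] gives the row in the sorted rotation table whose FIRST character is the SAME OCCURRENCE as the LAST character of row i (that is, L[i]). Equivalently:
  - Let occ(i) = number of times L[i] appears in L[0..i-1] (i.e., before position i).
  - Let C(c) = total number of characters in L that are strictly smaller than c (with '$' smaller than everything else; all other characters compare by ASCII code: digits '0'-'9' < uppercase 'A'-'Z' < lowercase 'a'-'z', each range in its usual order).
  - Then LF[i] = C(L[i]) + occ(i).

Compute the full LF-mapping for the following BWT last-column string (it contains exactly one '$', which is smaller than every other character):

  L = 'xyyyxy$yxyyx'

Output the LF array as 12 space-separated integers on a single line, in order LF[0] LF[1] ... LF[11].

Char counts: '$':1, 'x':4, 'y':7
C (first-col start): C('$')=0, C('x')=1, C('y')=5
L[0]='x': occ=0, LF[0]=C('x')+0=1+0=1
L[1]='y': occ=0, LF[1]=C('y')+0=5+0=5
L[2]='y': occ=1, LF[2]=C('y')+1=5+1=6
L[3]='y': occ=2, LF[3]=C('y')+2=5+2=7
L[4]='x': occ=1, LF[4]=C('x')+1=1+1=2
L[5]='y': occ=3, LF[5]=C('y')+3=5+3=8
L[6]='$': occ=0, LF[6]=C('$')+0=0+0=0
L[7]='y': occ=4, LF[7]=C('y')+4=5+4=9
L[8]='x': occ=2, LF[8]=C('x')+2=1+2=3
L[9]='y': occ=5, LF[9]=C('y')+5=5+5=10
L[10]='y': occ=6, LF[10]=C('y')+6=5+6=11
L[11]='x': occ=3, LF[11]=C('x')+3=1+3=4

Answer: 1 5 6 7 2 8 0 9 3 10 11 4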